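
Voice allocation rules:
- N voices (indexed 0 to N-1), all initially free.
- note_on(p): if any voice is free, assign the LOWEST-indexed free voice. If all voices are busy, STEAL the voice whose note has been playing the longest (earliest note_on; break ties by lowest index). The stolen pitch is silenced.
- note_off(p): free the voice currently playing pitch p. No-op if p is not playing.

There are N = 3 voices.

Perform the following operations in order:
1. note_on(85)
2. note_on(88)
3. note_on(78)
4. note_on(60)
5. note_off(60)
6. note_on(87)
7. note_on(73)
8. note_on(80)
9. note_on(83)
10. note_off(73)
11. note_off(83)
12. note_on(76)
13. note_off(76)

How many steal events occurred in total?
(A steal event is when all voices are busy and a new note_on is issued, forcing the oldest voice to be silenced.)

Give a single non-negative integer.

Answer: 4

Derivation:
Op 1: note_on(85): voice 0 is free -> assigned | voices=[85 - -]
Op 2: note_on(88): voice 1 is free -> assigned | voices=[85 88 -]
Op 3: note_on(78): voice 2 is free -> assigned | voices=[85 88 78]
Op 4: note_on(60): all voices busy, STEAL voice 0 (pitch 85, oldest) -> assign | voices=[60 88 78]
Op 5: note_off(60): free voice 0 | voices=[- 88 78]
Op 6: note_on(87): voice 0 is free -> assigned | voices=[87 88 78]
Op 7: note_on(73): all voices busy, STEAL voice 1 (pitch 88, oldest) -> assign | voices=[87 73 78]
Op 8: note_on(80): all voices busy, STEAL voice 2 (pitch 78, oldest) -> assign | voices=[87 73 80]
Op 9: note_on(83): all voices busy, STEAL voice 0 (pitch 87, oldest) -> assign | voices=[83 73 80]
Op 10: note_off(73): free voice 1 | voices=[83 - 80]
Op 11: note_off(83): free voice 0 | voices=[- - 80]
Op 12: note_on(76): voice 0 is free -> assigned | voices=[76 - 80]
Op 13: note_off(76): free voice 0 | voices=[- - 80]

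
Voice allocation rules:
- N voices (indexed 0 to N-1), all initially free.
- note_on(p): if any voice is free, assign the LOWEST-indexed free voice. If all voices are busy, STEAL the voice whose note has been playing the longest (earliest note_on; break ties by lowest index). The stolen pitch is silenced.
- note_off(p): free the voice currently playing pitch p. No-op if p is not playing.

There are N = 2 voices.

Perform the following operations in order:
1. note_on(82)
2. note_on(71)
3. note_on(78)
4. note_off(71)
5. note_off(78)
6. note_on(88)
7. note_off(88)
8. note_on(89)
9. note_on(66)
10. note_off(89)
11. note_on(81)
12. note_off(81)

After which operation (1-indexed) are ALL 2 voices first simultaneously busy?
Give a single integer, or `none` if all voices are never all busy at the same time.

Op 1: note_on(82): voice 0 is free -> assigned | voices=[82 -]
Op 2: note_on(71): voice 1 is free -> assigned | voices=[82 71]
Op 3: note_on(78): all voices busy, STEAL voice 0 (pitch 82, oldest) -> assign | voices=[78 71]
Op 4: note_off(71): free voice 1 | voices=[78 -]
Op 5: note_off(78): free voice 0 | voices=[- -]
Op 6: note_on(88): voice 0 is free -> assigned | voices=[88 -]
Op 7: note_off(88): free voice 0 | voices=[- -]
Op 8: note_on(89): voice 0 is free -> assigned | voices=[89 -]
Op 9: note_on(66): voice 1 is free -> assigned | voices=[89 66]
Op 10: note_off(89): free voice 0 | voices=[- 66]
Op 11: note_on(81): voice 0 is free -> assigned | voices=[81 66]
Op 12: note_off(81): free voice 0 | voices=[- 66]

Answer: 2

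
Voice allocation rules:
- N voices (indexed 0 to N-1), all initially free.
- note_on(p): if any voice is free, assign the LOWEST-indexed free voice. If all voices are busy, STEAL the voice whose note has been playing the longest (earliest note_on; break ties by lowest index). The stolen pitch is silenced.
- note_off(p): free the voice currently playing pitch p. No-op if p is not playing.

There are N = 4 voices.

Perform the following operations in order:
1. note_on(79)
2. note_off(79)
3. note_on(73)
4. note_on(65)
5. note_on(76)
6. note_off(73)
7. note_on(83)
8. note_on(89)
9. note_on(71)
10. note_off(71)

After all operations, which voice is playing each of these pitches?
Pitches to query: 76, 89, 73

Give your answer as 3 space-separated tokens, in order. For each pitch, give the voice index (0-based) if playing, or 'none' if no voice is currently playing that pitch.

Answer: 2 3 none

Derivation:
Op 1: note_on(79): voice 0 is free -> assigned | voices=[79 - - -]
Op 2: note_off(79): free voice 0 | voices=[- - - -]
Op 3: note_on(73): voice 0 is free -> assigned | voices=[73 - - -]
Op 4: note_on(65): voice 1 is free -> assigned | voices=[73 65 - -]
Op 5: note_on(76): voice 2 is free -> assigned | voices=[73 65 76 -]
Op 6: note_off(73): free voice 0 | voices=[- 65 76 -]
Op 7: note_on(83): voice 0 is free -> assigned | voices=[83 65 76 -]
Op 8: note_on(89): voice 3 is free -> assigned | voices=[83 65 76 89]
Op 9: note_on(71): all voices busy, STEAL voice 1 (pitch 65, oldest) -> assign | voices=[83 71 76 89]
Op 10: note_off(71): free voice 1 | voices=[83 - 76 89]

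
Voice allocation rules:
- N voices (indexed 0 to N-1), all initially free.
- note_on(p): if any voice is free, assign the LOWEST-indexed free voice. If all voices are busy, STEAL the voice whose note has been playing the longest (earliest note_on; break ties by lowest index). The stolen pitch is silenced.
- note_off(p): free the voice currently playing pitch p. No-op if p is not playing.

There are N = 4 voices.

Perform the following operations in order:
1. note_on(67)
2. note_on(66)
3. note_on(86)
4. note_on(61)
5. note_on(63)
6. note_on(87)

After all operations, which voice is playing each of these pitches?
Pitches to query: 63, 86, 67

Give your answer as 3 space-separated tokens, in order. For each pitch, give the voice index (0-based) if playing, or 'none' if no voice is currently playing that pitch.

Answer: 0 2 none

Derivation:
Op 1: note_on(67): voice 0 is free -> assigned | voices=[67 - - -]
Op 2: note_on(66): voice 1 is free -> assigned | voices=[67 66 - -]
Op 3: note_on(86): voice 2 is free -> assigned | voices=[67 66 86 -]
Op 4: note_on(61): voice 3 is free -> assigned | voices=[67 66 86 61]
Op 5: note_on(63): all voices busy, STEAL voice 0 (pitch 67, oldest) -> assign | voices=[63 66 86 61]
Op 6: note_on(87): all voices busy, STEAL voice 1 (pitch 66, oldest) -> assign | voices=[63 87 86 61]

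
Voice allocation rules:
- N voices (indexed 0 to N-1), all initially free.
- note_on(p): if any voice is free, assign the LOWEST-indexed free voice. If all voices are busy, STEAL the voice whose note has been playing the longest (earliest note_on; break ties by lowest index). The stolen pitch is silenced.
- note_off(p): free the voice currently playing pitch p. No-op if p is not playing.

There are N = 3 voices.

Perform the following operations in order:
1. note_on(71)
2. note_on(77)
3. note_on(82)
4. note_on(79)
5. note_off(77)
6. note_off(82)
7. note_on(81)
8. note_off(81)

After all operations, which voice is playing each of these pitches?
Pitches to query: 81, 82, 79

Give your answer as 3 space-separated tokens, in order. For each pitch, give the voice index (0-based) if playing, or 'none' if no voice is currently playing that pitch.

Op 1: note_on(71): voice 0 is free -> assigned | voices=[71 - -]
Op 2: note_on(77): voice 1 is free -> assigned | voices=[71 77 -]
Op 3: note_on(82): voice 2 is free -> assigned | voices=[71 77 82]
Op 4: note_on(79): all voices busy, STEAL voice 0 (pitch 71, oldest) -> assign | voices=[79 77 82]
Op 5: note_off(77): free voice 1 | voices=[79 - 82]
Op 6: note_off(82): free voice 2 | voices=[79 - -]
Op 7: note_on(81): voice 1 is free -> assigned | voices=[79 81 -]
Op 8: note_off(81): free voice 1 | voices=[79 - -]

Answer: none none 0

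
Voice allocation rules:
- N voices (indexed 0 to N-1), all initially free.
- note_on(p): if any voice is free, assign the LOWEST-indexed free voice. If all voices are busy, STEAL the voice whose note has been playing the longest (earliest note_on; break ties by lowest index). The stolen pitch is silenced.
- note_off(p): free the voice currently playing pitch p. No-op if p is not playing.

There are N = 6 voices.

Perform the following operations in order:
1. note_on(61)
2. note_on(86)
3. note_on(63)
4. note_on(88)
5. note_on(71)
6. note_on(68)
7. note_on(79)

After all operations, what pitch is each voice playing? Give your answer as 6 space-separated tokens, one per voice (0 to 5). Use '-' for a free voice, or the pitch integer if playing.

Answer: 79 86 63 88 71 68

Derivation:
Op 1: note_on(61): voice 0 is free -> assigned | voices=[61 - - - - -]
Op 2: note_on(86): voice 1 is free -> assigned | voices=[61 86 - - - -]
Op 3: note_on(63): voice 2 is free -> assigned | voices=[61 86 63 - - -]
Op 4: note_on(88): voice 3 is free -> assigned | voices=[61 86 63 88 - -]
Op 5: note_on(71): voice 4 is free -> assigned | voices=[61 86 63 88 71 -]
Op 6: note_on(68): voice 5 is free -> assigned | voices=[61 86 63 88 71 68]
Op 7: note_on(79): all voices busy, STEAL voice 0 (pitch 61, oldest) -> assign | voices=[79 86 63 88 71 68]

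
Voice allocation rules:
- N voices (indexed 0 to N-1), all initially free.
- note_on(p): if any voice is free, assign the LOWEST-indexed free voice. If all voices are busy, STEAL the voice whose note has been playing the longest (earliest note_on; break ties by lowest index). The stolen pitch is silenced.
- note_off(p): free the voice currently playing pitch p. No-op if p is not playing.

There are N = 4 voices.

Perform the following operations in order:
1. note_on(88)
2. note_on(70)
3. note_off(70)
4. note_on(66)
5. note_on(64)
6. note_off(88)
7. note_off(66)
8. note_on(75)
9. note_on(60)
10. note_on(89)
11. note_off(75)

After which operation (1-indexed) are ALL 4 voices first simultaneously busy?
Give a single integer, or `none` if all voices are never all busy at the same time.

Answer: 10

Derivation:
Op 1: note_on(88): voice 0 is free -> assigned | voices=[88 - - -]
Op 2: note_on(70): voice 1 is free -> assigned | voices=[88 70 - -]
Op 3: note_off(70): free voice 1 | voices=[88 - - -]
Op 4: note_on(66): voice 1 is free -> assigned | voices=[88 66 - -]
Op 5: note_on(64): voice 2 is free -> assigned | voices=[88 66 64 -]
Op 6: note_off(88): free voice 0 | voices=[- 66 64 -]
Op 7: note_off(66): free voice 1 | voices=[- - 64 -]
Op 8: note_on(75): voice 0 is free -> assigned | voices=[75 - 64 -]
Op 9: note_on(60): voice 1 is free -> assigned | voices=[75 60 64 -]
Op 10: note_on(89): voice 3 is free -> assigned | voices=[75 60 64 89]
Op 11: note_off(75): free voice 0 | voices=[- 60 64 89]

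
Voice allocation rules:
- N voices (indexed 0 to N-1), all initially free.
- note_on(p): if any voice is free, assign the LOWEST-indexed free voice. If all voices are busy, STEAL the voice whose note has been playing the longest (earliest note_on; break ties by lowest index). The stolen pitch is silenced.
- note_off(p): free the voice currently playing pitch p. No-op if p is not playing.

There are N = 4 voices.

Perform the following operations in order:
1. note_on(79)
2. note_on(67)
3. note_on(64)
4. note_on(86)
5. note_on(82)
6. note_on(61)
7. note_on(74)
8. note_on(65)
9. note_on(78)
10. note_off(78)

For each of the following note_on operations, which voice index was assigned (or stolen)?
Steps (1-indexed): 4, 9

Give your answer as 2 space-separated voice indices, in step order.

Op 1: note_on(79): voice 0 is free -> assigned | voices=[79 - - -]
Op 2: note_on(67): voice 1 is free -> assigned | voices=[79 67 - -]
Op 3: note_on(64): voice 2 is free -> assigned | voices=[79 67 64 -]
Op 4: note_on(86): voice 3 is free -> assigned | voices=[79 67 64 86]
Op 5: note_on(82): all voices busy, STEAL voice 0 (pitch 79, oldest) -> assign | voices=[82 67 64 86]
Op 6: note_on(61): all voices busy, STEAL voice 1 (pitch 67, oldest) -> assign | voices=[82 61 64 86]
Op 7: note_on(74): all voices busy, STEAL voice 2 (pitch 64, oldest) -> assign | voices=[82 61 74 86]
Op 8: note_on(65): all voices busy, STEAL voice 3 (pitch 86, oldest) -> assign | voices=[82 61 74 65]
Op 9: note_on(78): all voices busy, STEAL voice 0 (pitch 82, oldest) -> assign | voices=[78 61 74 65]
Op 10: note_off(78): free voice 0 | voices=[- 61 74 65]

Answer: 3 0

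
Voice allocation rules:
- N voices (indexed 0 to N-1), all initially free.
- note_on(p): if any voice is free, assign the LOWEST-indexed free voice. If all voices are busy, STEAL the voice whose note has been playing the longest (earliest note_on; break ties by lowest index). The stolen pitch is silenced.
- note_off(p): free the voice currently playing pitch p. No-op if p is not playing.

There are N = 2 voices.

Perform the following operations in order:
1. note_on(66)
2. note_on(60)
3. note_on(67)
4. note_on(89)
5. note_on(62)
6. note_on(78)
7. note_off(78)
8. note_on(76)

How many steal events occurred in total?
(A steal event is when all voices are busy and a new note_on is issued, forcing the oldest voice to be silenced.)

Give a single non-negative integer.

Op 1: note_on(66): voice 0 is free -> assigned | voices=[66 -]
Op 2: note_on(60): voice 1 is free -> assigned | voices=[66 60]
Op 3: note_on(67): all voices busy, STEAL voice 0 (pitch 66, oldest) -> assign | voices=[67 60]
Op 4: note_on(89): all voices busy, STEAL voice 1 (pitch 60, oldest) -> assign | voices=[67 89]
Op 5: note_on(62): all voices busy, STEAL voice 0 (pitch 67, oldest) -> assign | voices=[62 89]
Op 6: note_on(78): all voices busy, STEAL voice 1 (pitch 89, oldest) -> assign | voices=[62 78]
Op 7: note_off(78): free voice 1 | voices=[62 -]
Op 8: note_on(76): voice 1 is free -> assigned | voices=[62 76]

Answer: 4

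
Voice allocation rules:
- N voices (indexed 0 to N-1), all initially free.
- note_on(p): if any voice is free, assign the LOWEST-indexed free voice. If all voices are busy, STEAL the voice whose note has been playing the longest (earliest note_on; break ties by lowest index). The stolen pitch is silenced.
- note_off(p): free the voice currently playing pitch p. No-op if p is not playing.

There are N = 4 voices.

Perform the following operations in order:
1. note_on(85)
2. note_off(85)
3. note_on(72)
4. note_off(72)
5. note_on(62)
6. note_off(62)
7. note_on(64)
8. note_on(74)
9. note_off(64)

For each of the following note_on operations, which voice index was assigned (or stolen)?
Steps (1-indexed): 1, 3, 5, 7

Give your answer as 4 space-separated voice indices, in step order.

Op 1: note_on(85): voice 0 is free -> assigned | voices=[85 - - -]
Op 2: note_off(85): free voice 0 | voices=[- - - -]
Op 3: note_on(72): voice 0 is free -> assigned | voices=[72 - - -]
Op 4: note_off(72): free voice 0 | voices=[- - - -]
Op 5: note_on(62): voice 0 is free -> assigned | voices=[62 - - -]
Op 6: note_off(62): free voice 0 | voices=[- - - -]
Op 7: note_on(64): voice 0 is free -> assigned | voices=[64 - - -]
Op 8: note_on(74): voice 1 is free -> assigned | voices=[64 74 - -]
Op 9: note_off(64): free voice 0 | voices=[- 74 - -]

Answer: 0 0 0 0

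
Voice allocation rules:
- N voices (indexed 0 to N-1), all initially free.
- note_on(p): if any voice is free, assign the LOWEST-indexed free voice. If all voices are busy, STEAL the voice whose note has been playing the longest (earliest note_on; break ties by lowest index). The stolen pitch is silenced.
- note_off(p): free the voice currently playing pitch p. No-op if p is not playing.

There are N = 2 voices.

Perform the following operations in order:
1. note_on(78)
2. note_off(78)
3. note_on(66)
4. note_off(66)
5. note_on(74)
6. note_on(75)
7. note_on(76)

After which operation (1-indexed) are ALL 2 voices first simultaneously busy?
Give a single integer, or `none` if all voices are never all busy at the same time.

Op 1: note_on(78): voice 0 is free -> assigned | voices=[78 -]
Op 2: note_off(78): free voice 0 | voices=[- -]
Op 3: note_on(66): voice 0 is free -> assigned | voices=[66 -]
Op 4: note_off(66): free voice 0 | voices=[- -]
Op 5: note_on(74): voice 0 is free -> assigned | voices=[74 -]
Op 6: note_on(75): voice 1 is free -> assigned | voices=[74 75]
Op 7: note_on(76): all voices busy, STEAL voice 0 (pitch 74, oldest) -> assign | voices=[76 75]

Answer: 6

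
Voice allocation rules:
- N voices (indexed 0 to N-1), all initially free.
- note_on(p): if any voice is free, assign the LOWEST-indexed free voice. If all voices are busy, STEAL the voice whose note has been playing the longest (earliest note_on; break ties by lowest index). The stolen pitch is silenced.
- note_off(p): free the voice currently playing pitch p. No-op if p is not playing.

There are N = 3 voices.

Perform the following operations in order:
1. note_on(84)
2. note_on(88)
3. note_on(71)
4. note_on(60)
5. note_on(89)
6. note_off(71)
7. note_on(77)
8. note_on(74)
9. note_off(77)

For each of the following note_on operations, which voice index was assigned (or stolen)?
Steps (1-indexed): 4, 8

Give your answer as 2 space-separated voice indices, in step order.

Answer: 0 0

Derivation:
Op 1: note_on(84): voice 0 is free -> assigned | voices=[84 - -]
Op 2: note_on(88): voice 1 is free -> assigned | voices=[84 88 -]
Op 3: note_on(71): voice 2 is free -> assigned | voices=[84 88 71]
Op 4: note_on(60): all voices busy, STEAL voice 0 (pitch 84, oldest) -> assign | voices=[60 88 71]
Op 5: note_on(89): all voices busy, STEAL voice 1 (pitch 88, oldest) -> assign | voices=[60 89 71]
Op 6: note_off(71): free voice 2 | voices=[60 89 -]
Op 7: note_on(77): voice 2 is free -> assigned | voices=[60 89 77]
Op 8: note_on(74): all voices busy, STEAL voice 0 (pitch 60, oldest) -> assign | voices=[74 89 77]
Op 9: note_off(77): free voice 2 | voices=[74 89 -]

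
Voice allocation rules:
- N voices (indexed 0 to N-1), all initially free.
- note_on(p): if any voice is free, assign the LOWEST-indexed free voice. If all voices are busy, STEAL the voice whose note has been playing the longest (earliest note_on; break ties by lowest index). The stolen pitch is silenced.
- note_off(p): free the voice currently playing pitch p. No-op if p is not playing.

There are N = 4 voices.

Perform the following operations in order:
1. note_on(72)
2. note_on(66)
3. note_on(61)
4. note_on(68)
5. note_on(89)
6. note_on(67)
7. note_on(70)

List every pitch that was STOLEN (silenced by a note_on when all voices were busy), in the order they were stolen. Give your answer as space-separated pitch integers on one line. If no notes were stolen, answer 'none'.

Op 1: note_on(72): voice 0 is free -> assigned | voices=[72 - - -]
Op 2: note_on(66): voice 1 is free -> assigned | voices=[72 66 - -]
Op 3: note_on(61): voice 2 is free -> assigned | voices=[72 66 61 -]
Op 4: note_on(68): voice 3 is free -> assigned | voices=[72 66 61 68]
Op 5: note_on(89): all voices busy, STEAL voice 0 (pitch 72, oldest) -> assign | voices=[89 66 61 68]
Op 6: note_on(67): all voices busy, STEAL voice 1 (pitch 66, oldest) -> assign | voices=[89 67 61 68]
Op 7: note_on(70): all voices busy, STEAL voice 2 (pitch 61, oldest) -> assign | voices=[89 67 70 68]

Answer: 72 66 61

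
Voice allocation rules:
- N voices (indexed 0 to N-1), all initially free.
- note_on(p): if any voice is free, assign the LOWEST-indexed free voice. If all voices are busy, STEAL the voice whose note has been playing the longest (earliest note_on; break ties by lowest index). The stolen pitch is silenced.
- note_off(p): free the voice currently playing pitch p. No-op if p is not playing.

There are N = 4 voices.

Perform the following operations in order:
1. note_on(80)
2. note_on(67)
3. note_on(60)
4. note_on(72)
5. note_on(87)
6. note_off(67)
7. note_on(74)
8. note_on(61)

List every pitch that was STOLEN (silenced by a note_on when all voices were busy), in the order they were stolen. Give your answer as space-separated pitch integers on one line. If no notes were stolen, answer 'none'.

Op 1: note_on(80): voice 0 is free -> assigned | voices=[80 - - -]
Op 2: note_on(67): voice 1 is free -> assigned | voices=[80 67 - -]
Op 3: note_on(60): voice 2 is free -> assigned | voices=[80 67 60 -]
Op 4: note_on(72): voice 3 is free -> assigned | voices=[80 67 60 72]
Op 5: note_on(87): all voices busy, STEAL voice 0 (pitch 80, oldest) -> assign | voices=[87 67 60 72]
Op 6: note_off(67): free voice 1 | voices=[87 - 60 72]
Op 7: note_on(74): voice 1 is free -> assigned | voices=[87 74 60 72]
Op 8: note_on(61): all voices busy, STEAL voice 2 (pitch 60, oldest) -> assign | voices=[87 74 61 72]

Answer: 80 60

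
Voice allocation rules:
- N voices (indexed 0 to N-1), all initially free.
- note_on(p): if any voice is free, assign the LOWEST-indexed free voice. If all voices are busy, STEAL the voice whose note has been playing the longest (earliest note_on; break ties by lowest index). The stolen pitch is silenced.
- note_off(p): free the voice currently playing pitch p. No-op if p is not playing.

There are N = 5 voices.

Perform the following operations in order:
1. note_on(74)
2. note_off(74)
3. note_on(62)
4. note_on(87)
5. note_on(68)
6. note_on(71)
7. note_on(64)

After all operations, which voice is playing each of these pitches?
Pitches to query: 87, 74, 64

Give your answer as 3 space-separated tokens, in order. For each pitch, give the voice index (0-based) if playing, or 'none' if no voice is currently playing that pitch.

Op 1: note_on(74): voice 0 is free -> assigned | voices=[74 - - - -]
Op 2: note_off(74): free voice 0 | voices=[- - - - -]
Op 3: note_on(62): voice 0 is free -> assigned | voices=[62 - - - -]
Op 4: note_on(87): voice 1 is free -> assigned | voices=[62 87 - - -]
Op 5: note_on(68): voice 2 is free -> assigned | voices=[62 87 68 - -]
Op 6: note_on(71): voice 3 is free -> assigned | voices=[62 87 68 71 -]
Op 7: note_on(64): voice 4 is free -> assigned | voices=[62 87 68 71 64]

Answer: 1 none 4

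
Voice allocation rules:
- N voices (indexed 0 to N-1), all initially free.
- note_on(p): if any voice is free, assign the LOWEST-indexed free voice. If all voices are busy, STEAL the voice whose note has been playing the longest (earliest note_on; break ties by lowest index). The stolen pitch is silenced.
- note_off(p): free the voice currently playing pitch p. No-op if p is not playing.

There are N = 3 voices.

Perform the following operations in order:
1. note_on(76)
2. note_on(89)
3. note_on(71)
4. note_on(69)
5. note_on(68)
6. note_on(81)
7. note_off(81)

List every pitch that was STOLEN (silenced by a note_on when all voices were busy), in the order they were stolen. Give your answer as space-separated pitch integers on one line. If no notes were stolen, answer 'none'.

Op 1: note_on(76): voice 0 is free -> assigned | voices=[76 - -]
Op 2: note_on(89): voice 1 is free -> assigned | voices=[76 89 -]
Op 3: note_on(71): voice 2 is free -> assigned | voices=[76 89 71]
Op 4: note_on(69): all voices busy, STEAL voice 0 (pitch 76, oldest) -> assign | voices=[69 89 71]
Op 5: note_on(68): all voices busy, STEAL voice 1 (pitch 89, oldest) -> assign | voices=[69 68 71]
Op 6: note_on(81): all voices busy, STEAL voice 2 (pitch 71, oldest) -> assign | voices=[69 68 81]
Op 7: note_off(81): free voice 2 | voices=[69 68 -]

Answer: 76 89 71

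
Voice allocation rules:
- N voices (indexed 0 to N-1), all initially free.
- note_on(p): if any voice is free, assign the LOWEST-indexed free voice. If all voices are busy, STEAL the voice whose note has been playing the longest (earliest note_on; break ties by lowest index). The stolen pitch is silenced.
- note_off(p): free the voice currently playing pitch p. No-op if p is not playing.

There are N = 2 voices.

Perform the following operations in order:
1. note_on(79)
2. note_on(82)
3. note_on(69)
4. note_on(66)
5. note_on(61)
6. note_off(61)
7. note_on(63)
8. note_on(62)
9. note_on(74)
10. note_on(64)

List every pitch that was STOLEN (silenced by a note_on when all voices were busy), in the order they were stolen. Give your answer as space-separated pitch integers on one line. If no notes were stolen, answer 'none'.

Answer: 79 82 69 66 63 62

Derivation:
Op 1: note_on(79): voice 0 is free -> assigned | voices=[79 -]
Op 2: note_on(82): voice 1 is free -> assigned | voices=[79 82]
Op 3: note_on(69): all voices busy, STEAL voice 0 (pitch 79, oldest) -> assign | voices=[69 82]
Op 4: note_on(66): all voices busy, STEAL voice 1 (pitch 82, oldest) -> assign | voices=[69 66]
Op 5: note_on(61): all voices busy, STEAL voice 0 (pitch 69, oldest) -> assign | voices=[61 66]
Op 6: note_off(61): free voice 0 | voices=[- 66]
Op 7: note_on(63): voice 0 is free -> assigned | voices=[63 66]
Op 8: note_on(62): all voices busy, STEAL voice 1 (pitch 66, oldest) -> assign | voices=[63 62]
Op 9: note_on(74): all voices busy, STEAL voice 0 (pitch 63, oldest) -> assign | voices=[74 62]
Op 10: note_on(64): all voices busy, STEAL voice 1 (pitch 62, oldest) -> assign | voices=[74 64]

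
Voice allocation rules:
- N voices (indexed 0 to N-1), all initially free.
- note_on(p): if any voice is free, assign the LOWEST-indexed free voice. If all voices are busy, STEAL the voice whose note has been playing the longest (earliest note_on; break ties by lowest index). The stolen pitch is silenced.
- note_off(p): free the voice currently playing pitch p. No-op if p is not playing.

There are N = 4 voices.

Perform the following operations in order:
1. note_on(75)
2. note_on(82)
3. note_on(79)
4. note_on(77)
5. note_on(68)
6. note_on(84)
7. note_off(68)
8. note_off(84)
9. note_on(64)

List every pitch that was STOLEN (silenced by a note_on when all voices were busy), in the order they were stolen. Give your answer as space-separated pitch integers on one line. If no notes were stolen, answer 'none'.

Op 1: note_on(75): voice 0 is free -> assigned | voices=[75 - - -]
Op 2: note_on(82): voice 1 is free -> assigned | voices=[75 82 - -]
Op 3: note_on(79): voice 2 is free -> assigned | voices=[75 82 79 -]
Op 4: note_on(77): voice 3 is free -> assigned | voices=[75 82 79 77]
Op 5: note_on(68): all voices busy, STEAL voice 0 (pitch 75, oldest) -> assign | voices=[68 82 79 77]
Op 6: note_on(84): all voices busy, STEAL voice 1 (pitch 82, oldest) -> assign | voices=[68 84 79 77]
Op 7: note_off(68): free voice 0 | voices=[- 84 79 77]
Op 8: note_off(84): free voice 1 | voices=[- - 79 77]
Op 9: note_on(64): voice 0 is free -> assigned | voices=[64 - 79 77]

Answer: 75 82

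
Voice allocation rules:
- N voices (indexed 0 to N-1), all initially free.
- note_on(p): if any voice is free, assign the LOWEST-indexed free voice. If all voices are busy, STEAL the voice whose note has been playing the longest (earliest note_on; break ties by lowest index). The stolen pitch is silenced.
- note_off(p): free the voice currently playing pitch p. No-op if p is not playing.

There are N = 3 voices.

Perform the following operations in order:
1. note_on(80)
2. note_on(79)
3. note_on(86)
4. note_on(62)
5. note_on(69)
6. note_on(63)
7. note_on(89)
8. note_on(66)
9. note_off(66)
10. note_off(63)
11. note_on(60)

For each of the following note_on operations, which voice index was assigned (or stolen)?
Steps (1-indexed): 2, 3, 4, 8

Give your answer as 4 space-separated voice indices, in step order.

Answer: 1 2 0 1

Derivation:
Op 1: note_on(80): voice 0 is free -> assigned | voices=[80 - -]
Op 2: note_on(79): voice 1 is free -> assigned | voices=[80 79 -]
Op 3: note_on(86): voice 2 is free -> assigned | voices=[80 79 86]
Op 4: note_on(62): all voices busy, STEAL voice 0 (pitch 80, oldest) -> assign | voices=[62 79 86]
Op 5: note_on(69): all voices busy, STEAL voice 1 (pitch 79, oldest) -> assign | voices=[62 69 86]
Op 6: note_on(63): all voices busy, STEAL voice 2 (pitch 86, oldest) -> assign | voices=[62 69 63]
Op 7: note_on(89): all voices busy, STEAL voice 0 (pitch 62, oldest) -> assign | voices=[89 69 63]
Op 8: note_on(66): all voices busy, STEAL voice 1 (pitch 69, oldest) -> assign | voices=[89 66 63]
Op 9: note_off(66): free voice 1 | voices=[89 - 63]
Op 10: note_off(63): free voice 2 | voices=[89 - -]
Op 11: note_on(60): voice 1 is free -> assigned | voices=[89 60 -]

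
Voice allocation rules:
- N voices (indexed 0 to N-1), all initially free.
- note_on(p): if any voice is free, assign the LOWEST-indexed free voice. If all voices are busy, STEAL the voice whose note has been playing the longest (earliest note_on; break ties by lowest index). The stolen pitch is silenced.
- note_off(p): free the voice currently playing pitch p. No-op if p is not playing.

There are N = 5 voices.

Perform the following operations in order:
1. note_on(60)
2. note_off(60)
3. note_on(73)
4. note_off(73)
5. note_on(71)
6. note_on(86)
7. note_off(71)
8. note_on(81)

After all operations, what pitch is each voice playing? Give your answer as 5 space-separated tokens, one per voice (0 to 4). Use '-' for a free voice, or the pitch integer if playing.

Op 1: note_on(60): voice 0 is free -> assigned | voices=[60 - - - -]
Op 2: note_off(60): free voice 0 | voices=[- - - - -]
Op 3: note_on(73): voice 0 is free -> assigned | voices=[73 - - - -]
Op 4: note_off(73): free voice 0 | voices=[- - - - -]
Op 5: note_on(71): voice 0 is free -> assigned | voices=[71 - - - -]
Op 6: note_on(86): voice 1 is free -> assigned | voices=[71 86 - - -]
Op 7: note_off(71): free voice 0 | voices=[- 86 - - -]
Op 8: note_on(81): voice 0 is free -> assigned | voices=[81 86 - - -]

Answer: 81 86 - - -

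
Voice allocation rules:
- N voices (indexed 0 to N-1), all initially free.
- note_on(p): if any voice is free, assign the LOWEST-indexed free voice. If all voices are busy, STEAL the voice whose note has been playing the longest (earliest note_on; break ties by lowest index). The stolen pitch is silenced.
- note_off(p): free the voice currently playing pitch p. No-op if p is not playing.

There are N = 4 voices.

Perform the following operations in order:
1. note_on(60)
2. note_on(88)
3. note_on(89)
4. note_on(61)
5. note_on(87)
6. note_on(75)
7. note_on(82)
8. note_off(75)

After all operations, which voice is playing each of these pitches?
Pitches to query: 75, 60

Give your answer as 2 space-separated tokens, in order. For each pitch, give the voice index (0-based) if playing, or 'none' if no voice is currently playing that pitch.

Answer: none none

Derivation:
Op 1: note_on(60): voice 0 is free -> assigned | voices=[60 - - -]
Op 2: note_on(88): voice 1 is free -> assigned | voices=[60 88 - -]
Op 3: note_on(89): voice 2 is free -> assigned | voices=[60 88 89 -]
Op 4: note_on(61): voice 3 is free -> assigned | voices=[60 88 89 61]
Op 5: note_on(87): all voices busy, STEAL voice 0 (pitch 60, oldest) -> assign | voices=[87 88 89 61]
Op 6: note_on(75): all voices busy, STEAL voice 1 (pitch 88, oldest) -> assign | voices=[87 75 89 61]
Op 7: note_on(82): all voices busy, STEAL voice 2 (pitch 89, oldest) -> assign | voices=[87 75 82 61]
Op 8: note_off(75): free voice 1 | voices=[87 - 82 61]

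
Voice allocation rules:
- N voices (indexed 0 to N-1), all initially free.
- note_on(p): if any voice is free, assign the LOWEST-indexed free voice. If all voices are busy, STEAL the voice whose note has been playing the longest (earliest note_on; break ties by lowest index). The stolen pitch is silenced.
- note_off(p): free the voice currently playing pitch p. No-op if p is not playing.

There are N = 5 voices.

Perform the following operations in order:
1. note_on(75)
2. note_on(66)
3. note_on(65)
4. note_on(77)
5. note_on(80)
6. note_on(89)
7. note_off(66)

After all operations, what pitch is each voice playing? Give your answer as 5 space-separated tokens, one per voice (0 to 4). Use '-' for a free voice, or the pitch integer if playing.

Op 1: note_on(75): voice 0 is free -> assigned | voices=[75 - - - -]
Op 2: note_on(66): voice 1 is free -> assigned | voices=[75 66 - - -]
Op 3: note_on(65): voice 2 is free -> assigned | voices=[75 66 65 - -]
Op 4: note_on(77): voice 3 is free -> assigned | voices=[75 66 65 77 -]
Op 5: note_on(80): voice 4 is free -> assigned | voices=[75 66 65 77 80]
Op 6: note_on(89): all voices busy, STEAL voice 0 (pitch 75, oldest) -> assign | voices=[89 66 65 77 80]
Op 7: note_off(66): free voice 1 | voices=[89 - 65 77 80]

Answer: 89 - 65 77 80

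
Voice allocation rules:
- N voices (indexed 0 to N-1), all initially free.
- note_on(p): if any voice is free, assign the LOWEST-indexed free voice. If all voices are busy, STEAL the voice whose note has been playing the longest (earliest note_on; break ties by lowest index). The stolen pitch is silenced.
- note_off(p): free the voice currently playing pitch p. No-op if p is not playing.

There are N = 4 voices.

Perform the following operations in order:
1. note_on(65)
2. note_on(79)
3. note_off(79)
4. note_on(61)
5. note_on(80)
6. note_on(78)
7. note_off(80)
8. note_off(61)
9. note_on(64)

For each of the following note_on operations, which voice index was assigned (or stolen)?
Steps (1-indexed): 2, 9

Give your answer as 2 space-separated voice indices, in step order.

Answer: 1 1

Derivation:
Op 1: note_on(65): voice 0 is free -> assigned | voices=[65 - - -]
Op 2: note_on(79): voice 1 is free -> assigned | voices=[65 79 - -]
Op 3: note_off(79): free voice 1 | voices=[65 - - -]
Op 4: note_on(61): voice 1 is free -> assigned | voices=[65 61 - -]
Op 5: note_on(80): voice 2 is free -> assigned | voices=[65 61 80 -]
Op 6: note_on(78): voice 3 is free -> assigned | voices=[65 61 80 78]
Op 7: note_off(80): free voice 2 | voices=[65 61 - 78]
Op 8: note_off(61): free voice 1 | voices=[65 - - 78]
Op 9: note_on(64): voice 1 is free -> assigned | voices=[65 64 - 78]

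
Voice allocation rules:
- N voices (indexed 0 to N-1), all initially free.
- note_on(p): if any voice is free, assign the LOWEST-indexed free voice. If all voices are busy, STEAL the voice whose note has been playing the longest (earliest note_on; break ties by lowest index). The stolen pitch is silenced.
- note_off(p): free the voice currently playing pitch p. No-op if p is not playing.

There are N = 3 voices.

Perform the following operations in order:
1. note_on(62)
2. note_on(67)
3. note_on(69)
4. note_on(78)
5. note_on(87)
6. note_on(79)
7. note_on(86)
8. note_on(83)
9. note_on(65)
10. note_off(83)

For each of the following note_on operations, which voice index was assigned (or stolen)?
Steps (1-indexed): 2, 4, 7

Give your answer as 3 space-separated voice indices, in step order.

Op 1: note_on(62): voice 0 is free -> assigned | voices=[62 - -]
Op 2: note_on(67): voice 1 is free -> assigned | voices=[62 67 -]
Op 3: note_on(69): voice 2 is free -> assigned | voices=[62 67 69]
Op 4: note_on(78): all voices busy, STEAL voice 0 (pitch 62, oldest) -> assign | voices=[78 67 69]
Op 5: note_on(87): all voices busy, STEAL voice 1 (pitch 67, oldest) -> assign | voices=[78 87 69]
Op 6: note_on(79): all voices busy, STEAL voice 2 (pitch 69, oldest) -> assign | voices=[78 87 79]
Op 7: note_on(86): all voices busy, STEAL voice 0 (pitch 78, oldest) -> assign | voices=[86 87 79]
Op 8: note_on(83): all voices busy, STEAL voice 1 (pitch 87, oldest) -> assign | voices=[86 83 79]
Op 9: note_on(65): all voices busy, STEAL voice 2 (pitch 79, oldest) -> assign | voices=[86 83 65]
Op 10: note_off(83): free voice 1 | voices=[86 - 65]

Answer: 1 0 0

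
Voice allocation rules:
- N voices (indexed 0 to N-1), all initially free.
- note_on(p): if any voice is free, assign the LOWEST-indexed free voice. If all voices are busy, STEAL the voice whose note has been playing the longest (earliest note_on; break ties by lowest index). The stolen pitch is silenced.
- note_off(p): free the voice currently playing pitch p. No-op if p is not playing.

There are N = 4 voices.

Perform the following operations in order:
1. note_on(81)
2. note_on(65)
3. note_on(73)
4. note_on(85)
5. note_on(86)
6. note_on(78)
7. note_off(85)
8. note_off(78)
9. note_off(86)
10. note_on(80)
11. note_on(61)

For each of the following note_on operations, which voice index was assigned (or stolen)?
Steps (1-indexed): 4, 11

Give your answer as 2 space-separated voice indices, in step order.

Answer: 3 1

Derivation:
Op 1: note_on(81): voice 0 is free -> assigned | voices=[81 - - -]
Op 2: note_on(65): voice 1 is free -> assigned | voices=[81 65 - -]
Op 3: note_on(73): voice 2 is free -> assigned | voices=[81 65 73 -]
Op 4: note_on(85): voice 3 is free -> assigned | voices=[81 65 73 85]
Op 5: note_on(86): all voices busy, STEAL voice 0 (pitch 81, oldest) -> assign | voices=[86 65 73 85]
Op 6: note_on(78): all voices busy, STEAL voice 1 (pitch 65, oldest) -> assign | voices=[86 78 73 85]
Op 7: note_off(85): free voice 3 | voices=[86 78 73 -]
Op 8: note_off(78): free voice 1 | voices=[86 - 73 -]
Op 9: note_off(86): free voice 0 | voices=[- - 73 -]
Op 10: note_on(80): voice 0 is free -> assigned | voices=[80 - 73 -]
Op 11: note_on(61): voice 1 is free -> assigned | voices=[80 61 73 -]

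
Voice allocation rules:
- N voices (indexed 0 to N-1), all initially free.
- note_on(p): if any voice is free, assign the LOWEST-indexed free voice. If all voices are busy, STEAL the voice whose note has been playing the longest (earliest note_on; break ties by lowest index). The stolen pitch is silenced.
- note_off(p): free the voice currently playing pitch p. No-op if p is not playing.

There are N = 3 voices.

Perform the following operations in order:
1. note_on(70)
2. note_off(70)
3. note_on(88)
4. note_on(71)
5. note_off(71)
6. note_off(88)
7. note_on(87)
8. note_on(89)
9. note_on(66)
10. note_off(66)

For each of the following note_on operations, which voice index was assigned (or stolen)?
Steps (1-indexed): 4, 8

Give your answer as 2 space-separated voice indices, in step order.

Answer: 1 1

Derivation:
Op 1: note_on(70): voice 0 is free -> assigned | voices=[70 - -]
Op 2: note_off(70): free voice 0 | voices=[- - -]
Op 3: note_on(88): voice 0 is free -> assigned | voices=[88 - -]
Op 4: note_on(71): voice 1 is free -> assigned | voices=[88 71 -]
Op 5: note_off(71): free voice 1 | voices=[88 - -]
Op 6: note_off(88): free voice 0 | voices=[- - -]
Op 7: note_on(87): voice 0 is free -> assigned | voices=[87 - -]
Op 8: note_on(89): voice 1 is free -> assigned | voices=[87 89 -]
Op 9: note_on(66): voice 2 is free -> assigned | voices=[87 89 66]
Op 10: note_off(66): free voice 2 | voices=[87 89 -]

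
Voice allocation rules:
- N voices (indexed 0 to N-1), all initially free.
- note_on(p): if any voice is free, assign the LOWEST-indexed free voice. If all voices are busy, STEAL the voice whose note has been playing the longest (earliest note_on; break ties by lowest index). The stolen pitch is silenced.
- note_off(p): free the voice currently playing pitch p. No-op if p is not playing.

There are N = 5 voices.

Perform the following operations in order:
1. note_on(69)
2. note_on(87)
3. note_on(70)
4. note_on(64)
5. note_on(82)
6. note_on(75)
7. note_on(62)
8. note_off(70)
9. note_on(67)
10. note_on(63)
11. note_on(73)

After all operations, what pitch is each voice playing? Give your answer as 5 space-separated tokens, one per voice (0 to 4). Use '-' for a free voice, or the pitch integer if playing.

Op 1: note_on(69): voice 0 is free -> assigned | voices=[69 - - - -]
Op 2: note_on(87): voice 1 is free -> assigned | voices=[69 87 - - -]
Op 3: note_on(70): voice 2 is free -> assigned | voices=[69 87 70 - -]
Op 4: note_on(64): voice 3 is free -> assigned | voices=[69 87 70 64 -]
Op 5: note_on(82): voice 4 is free -> assigned | voices=[69 87 70 64 82]
Op 6: note_on(75): all voices busy, STEAL voice 0 (pitch 69, oldest) -> assign | voices=[75 87 70 64 82]
Op 7: note_on(62): all voices busy, STEAL voice 1 (pitch 87, oldest) -> assign | voices=[75 62 70 64 82]
Op 8: note_off(70): free voice 2 | voices=[75 62 - 64 82]
Op 9: note_on(67): voice 2 is free -> assigned | voices=[75 62 67 64 82]
Op 10: note_on(63): all voices busy, STEAL voice 3 (pitch 64, oldest) -> assign | voices=[75 62 67 63 82]
Op 11: note_on(73): all voices busy, STEAL voice 4 (pitch 82, oldest) -> assign | voices=[75 62 67 63 73]

Answer: 75 62 67 63 73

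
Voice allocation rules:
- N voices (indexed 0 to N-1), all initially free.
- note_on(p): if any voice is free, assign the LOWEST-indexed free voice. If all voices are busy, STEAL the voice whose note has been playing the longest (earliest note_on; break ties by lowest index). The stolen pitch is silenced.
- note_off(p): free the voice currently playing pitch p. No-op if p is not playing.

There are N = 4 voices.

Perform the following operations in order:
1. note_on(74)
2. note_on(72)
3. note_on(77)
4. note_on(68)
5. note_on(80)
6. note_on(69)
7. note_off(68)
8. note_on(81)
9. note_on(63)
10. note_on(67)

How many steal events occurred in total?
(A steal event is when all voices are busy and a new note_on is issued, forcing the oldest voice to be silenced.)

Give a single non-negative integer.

Answer: 4

Derivation:
Op 1: note_on(74): voice 0 is free -> assigned | voices=[74 - - -]
Op 2: note_on(72): voice 1 is free -> assigned | voices=[74 72 - -]
Op 3: note_on(77): voice 2 is free -> assigned | voices=[74 72 77 -]
Op 4: note_on(68): voice 3 is free -> assigned | voices=[74 72 77 68]
Op 5: note_on(80): all voices busy, STEAL voice 0 (pitch 74, oldest) -> assign | voices=[80 72 77 68]
Op 6: note_on(69): all voices busy, STEAL voice 1 (pitch 72, oldest) -> assign | voices=[80 69 77 68]
Op 7: note_off(68): free voice 3 | voices=[80 69 77 -]
Op 8: note_on(81): voice 3 is free -> assigned | voices=[80 69 77 81]
Op 9: note_on(63): all voices busy, STEAL voice 2 (pitch 77, oldest) -> assign | voices=[80 69 63 81]
Op 10: note_on(67): all voices busy, STEAL voice 0 (pitch 80, oldest) -> assign | voices=[67 69 63 81]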